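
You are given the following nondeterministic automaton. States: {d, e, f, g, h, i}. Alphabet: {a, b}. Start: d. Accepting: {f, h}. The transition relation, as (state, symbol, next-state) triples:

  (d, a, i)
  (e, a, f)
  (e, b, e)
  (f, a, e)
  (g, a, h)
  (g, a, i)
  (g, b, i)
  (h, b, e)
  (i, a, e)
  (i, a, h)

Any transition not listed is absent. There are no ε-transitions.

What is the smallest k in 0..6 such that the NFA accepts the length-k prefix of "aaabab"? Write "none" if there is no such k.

Start in {d}.
Read 'a': {d} → {i}.
Read 'a': {i} → {e, h}.
None of the earlier sets intersect F, but {e, h} does.

2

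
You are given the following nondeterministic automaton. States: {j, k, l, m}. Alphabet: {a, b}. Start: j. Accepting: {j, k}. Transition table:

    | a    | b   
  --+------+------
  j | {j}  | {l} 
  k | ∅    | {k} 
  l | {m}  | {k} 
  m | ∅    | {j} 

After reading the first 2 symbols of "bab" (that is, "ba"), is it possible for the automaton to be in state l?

No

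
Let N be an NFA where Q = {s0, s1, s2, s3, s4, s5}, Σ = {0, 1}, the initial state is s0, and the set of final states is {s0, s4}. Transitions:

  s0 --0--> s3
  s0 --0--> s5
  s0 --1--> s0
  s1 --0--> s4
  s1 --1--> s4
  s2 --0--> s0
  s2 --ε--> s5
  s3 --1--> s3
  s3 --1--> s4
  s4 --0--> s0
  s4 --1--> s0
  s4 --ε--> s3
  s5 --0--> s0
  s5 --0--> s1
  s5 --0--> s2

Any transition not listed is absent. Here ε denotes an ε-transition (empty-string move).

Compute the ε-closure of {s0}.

Begin with {s0}.
No ε-moves leave this set, so the closure equals the set itself.

{s0}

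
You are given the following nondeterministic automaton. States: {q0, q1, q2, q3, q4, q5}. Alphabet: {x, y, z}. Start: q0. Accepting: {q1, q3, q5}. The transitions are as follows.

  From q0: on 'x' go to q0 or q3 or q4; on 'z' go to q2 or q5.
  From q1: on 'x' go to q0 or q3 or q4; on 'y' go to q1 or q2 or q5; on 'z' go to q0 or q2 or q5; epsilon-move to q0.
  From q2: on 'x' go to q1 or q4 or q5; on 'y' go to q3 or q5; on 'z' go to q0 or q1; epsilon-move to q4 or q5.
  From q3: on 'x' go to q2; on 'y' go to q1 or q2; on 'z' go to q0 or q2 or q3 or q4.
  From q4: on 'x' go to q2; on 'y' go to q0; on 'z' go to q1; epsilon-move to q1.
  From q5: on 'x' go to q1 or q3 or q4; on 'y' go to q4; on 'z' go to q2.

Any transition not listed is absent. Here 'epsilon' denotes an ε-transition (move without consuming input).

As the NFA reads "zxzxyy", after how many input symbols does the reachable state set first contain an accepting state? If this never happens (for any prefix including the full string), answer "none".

1

Start in {q0}.
Read 'z': {q0} → {q0, q1, q2, q4, q5}.
None of the earlier sets intersect F, but {q0, q1, q2, q4, q5} does.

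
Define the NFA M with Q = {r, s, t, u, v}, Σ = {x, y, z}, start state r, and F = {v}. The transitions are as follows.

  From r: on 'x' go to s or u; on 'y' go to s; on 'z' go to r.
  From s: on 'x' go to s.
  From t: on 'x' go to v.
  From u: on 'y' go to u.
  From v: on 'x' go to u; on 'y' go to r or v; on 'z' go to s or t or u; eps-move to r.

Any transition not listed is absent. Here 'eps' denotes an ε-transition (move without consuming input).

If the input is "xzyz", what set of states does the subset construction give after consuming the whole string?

∅

Start in {r}.
Read 'x': {r} → {s, u}.
Read 'z': {s, u} → ∅.
The set is empty and remains empty for the remaining 2 symbols.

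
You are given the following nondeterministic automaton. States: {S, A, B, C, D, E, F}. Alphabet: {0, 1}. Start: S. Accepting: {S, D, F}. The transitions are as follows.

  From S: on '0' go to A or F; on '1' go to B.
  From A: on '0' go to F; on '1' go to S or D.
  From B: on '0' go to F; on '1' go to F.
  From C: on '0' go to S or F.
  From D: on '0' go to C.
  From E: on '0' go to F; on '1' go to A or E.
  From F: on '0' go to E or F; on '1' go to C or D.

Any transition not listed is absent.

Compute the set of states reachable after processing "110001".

{A, C, D, E}

Start in {S}.
Read '1': S→{B}; now {B}.
Read '1': B→{F}; now {F}.
Read '0': F→{E, F}; now {E, F}.
Read '0': E→{F}, F→{E, F}; now {E, F}.
Read '0': E→{F}, F→{E, F}; now {E, F}.
Read '1': E→{A, E}, F→{C, D}; now {A, C, D, E}.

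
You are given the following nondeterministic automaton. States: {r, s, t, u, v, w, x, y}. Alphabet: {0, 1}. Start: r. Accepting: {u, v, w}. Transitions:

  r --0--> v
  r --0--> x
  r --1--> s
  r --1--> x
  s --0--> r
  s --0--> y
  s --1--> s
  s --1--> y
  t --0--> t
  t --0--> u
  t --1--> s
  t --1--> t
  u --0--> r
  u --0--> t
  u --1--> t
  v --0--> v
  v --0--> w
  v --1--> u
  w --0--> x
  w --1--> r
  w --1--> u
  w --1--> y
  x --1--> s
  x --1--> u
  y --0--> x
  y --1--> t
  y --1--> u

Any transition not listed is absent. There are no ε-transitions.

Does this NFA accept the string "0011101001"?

Start in {r}.
Read '0': {r} → {v, x}.
Read '0': {v, x} → {v, w}.
Read '1': {v, w} → {r, u, y}.
Read '1': {r, u, y} → {s, t, u, x}.
Read '1': {s, t, u, x} → {s, t, u, y}.
Read '0': {s, t, u, y} → {r, t, u, x, y}.
Read '1': {r, t, u, x, y} → {s, t, u, x}.
Read '0': {s, t, u, x} → {r, t, u, y}.
Read '0': {r, t, u, y} → {r, t, u, v, x}.
Read '1': {r, t, u, v, x} → {s, t, u, x}.
The final set {s, t, u, x} contains the accepting state u.

Yes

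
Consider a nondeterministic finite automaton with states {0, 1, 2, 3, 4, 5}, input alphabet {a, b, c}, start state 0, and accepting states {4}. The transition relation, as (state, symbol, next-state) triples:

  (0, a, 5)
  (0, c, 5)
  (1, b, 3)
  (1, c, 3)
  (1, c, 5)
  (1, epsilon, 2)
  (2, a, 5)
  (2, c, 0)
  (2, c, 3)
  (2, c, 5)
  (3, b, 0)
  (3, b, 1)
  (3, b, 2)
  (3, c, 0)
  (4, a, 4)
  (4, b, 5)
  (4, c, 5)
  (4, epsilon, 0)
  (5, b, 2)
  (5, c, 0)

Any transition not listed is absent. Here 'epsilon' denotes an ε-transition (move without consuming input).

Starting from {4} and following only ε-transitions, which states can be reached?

{0, 4}

Begin with {4}.
ε-move 4 → 0; add 0.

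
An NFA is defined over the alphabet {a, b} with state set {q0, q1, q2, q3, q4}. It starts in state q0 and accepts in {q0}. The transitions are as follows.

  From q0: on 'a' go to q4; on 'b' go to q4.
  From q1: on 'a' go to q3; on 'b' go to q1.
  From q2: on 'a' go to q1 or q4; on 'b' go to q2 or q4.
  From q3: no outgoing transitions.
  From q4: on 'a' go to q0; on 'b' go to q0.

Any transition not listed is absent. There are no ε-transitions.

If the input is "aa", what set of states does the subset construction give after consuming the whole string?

Start in {q0}.
Read 'a': {q0} → {q4}.
Read 'a': {q4} → {q0}.

{q0}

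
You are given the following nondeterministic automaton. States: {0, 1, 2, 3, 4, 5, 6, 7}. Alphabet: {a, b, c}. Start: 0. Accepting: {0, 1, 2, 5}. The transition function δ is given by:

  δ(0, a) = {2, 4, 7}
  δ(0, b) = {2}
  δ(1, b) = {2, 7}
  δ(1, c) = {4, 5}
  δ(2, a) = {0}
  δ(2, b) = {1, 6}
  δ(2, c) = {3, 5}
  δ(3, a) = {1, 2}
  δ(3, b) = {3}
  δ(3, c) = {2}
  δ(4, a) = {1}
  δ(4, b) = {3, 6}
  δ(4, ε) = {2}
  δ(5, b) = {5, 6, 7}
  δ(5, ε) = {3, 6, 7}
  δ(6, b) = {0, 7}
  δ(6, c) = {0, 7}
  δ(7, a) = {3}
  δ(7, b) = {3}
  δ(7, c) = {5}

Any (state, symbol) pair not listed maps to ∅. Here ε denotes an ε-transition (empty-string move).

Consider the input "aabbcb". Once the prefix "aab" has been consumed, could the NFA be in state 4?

Start in {0}.
Read 'a': 0→{2, 4, 7}; now {2, 4, 7}.
Read 'a': 2→{0}, 4→{1}, 7→{3}; now {0, 1, 3}.
Read 'b': 0→{2}, 1→{2, 7}, 3→{3}; now {2, 3, 7}.
State 4 is not in {2, 3, 7}.

No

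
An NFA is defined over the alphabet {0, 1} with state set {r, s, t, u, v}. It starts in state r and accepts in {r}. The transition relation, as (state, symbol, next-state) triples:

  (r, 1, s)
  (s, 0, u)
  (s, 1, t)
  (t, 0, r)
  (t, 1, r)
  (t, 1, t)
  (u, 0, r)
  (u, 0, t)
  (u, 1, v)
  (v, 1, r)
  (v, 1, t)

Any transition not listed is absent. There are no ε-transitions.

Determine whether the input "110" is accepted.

Yes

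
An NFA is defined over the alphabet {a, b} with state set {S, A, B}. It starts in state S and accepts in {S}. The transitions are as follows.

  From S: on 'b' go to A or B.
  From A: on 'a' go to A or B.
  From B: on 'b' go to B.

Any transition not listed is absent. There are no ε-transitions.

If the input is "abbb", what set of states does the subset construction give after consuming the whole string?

∅

Start in {S}.
Read 'a': {S} → ∅.
The set is empty and remains empty for the remaining 3 symbols.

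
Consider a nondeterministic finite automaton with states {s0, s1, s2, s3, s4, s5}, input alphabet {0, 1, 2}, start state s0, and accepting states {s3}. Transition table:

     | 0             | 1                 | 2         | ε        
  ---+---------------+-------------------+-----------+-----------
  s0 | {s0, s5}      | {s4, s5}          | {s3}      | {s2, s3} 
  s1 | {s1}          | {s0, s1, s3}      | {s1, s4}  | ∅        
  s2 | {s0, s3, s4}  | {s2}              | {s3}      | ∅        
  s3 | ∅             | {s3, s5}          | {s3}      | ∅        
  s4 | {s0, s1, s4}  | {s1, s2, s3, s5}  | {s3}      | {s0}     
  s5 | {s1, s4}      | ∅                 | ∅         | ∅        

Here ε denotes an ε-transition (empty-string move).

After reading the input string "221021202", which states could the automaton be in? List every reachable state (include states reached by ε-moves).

{s0, s1, s2, s3, s4}

Start: ε-closure({s0}) = {s0, s2, s3}.
Read '2': {s0, s2, s3} → {s3}.
Read '2': {s3} → {s3}.
Read '1': {s3} → {s3, s5}.
Read '0': {s3, s5} → {s0, s1, s2, s3, s4}.
Read '2': {s0, s1, s2, s3, s4} → {s0, s1, s2, s3, s4}.
Read '1': {s0, s1, s2, s3, s4} → {s0, s1, s2, s3, s4, s5}.
Read '2': {s0, s1, s2, s3, s4, s5} → {s0, s1, s2, s3, s4}.
Read '0': {s0, s1, s2, s3, s4} → {s0, s1, s2, s3, s4, s5}.
Read '2': {s0, s1, s2, s3, s4, s5} → {s0, s1, s2, s3, s4}.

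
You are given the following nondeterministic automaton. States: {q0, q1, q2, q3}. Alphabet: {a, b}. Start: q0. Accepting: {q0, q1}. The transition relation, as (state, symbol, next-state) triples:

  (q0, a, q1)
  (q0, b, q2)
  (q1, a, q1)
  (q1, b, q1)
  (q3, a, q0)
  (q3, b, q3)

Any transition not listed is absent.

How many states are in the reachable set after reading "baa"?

0

Start in {q0}.
Read 'b': {q0} → {q2}.
Read 'a': {q2} → ∅.
The set is empty and remains empty for the remaining 1 symbol.
That set has 0 states.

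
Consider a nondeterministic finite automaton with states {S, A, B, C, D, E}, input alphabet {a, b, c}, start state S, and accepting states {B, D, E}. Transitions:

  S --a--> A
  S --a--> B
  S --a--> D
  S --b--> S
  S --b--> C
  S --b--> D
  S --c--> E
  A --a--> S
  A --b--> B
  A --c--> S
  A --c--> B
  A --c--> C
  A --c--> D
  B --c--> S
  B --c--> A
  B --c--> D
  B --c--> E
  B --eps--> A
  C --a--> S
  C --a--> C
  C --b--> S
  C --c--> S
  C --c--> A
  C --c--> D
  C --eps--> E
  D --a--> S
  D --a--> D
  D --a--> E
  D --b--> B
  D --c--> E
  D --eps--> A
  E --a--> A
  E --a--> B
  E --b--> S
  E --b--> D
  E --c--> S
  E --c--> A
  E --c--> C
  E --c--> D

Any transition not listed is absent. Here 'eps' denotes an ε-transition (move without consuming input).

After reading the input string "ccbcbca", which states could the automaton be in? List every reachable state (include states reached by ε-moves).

Start in {S}.
Read 'c': S→{E}; now {E}.
Read 'c': E→{S, A, C, D}; union {S, A, C, D}; ε-closure = {S, A, C, D, E}.
Read 'b': S→{S, C, D}, A→{B}, C→{S}, D→{B}, E→{S, D}; union {S, B, C, D}; ε-closure = {S, A, B, C, D, E}.
Read 'c': S→{E}, A→{S, B, C, D}, B→{S, A, D, E}, C→{S, A, D}, D→{E}, E→{S, A, C, D}; now {S, A, B, C, D, E}.
Read 'b': S→{S, C, D}, A→{B}, B→∅, C→{S}, D→{B}, E→{S, D}; union {S, B, C, D}; ε-closure = {S, A, B, C, D, E}.
Read 'c': S→{E}, A→{S, B, C, D}, B→{S, A, D, E}, C→{S, A, D}, D→{E}, E→{S, A, C, D}; now {S, A, B, C, D, E}.
Read 'a': S→{A, B, D}, A→{S}, B→∅, C→{S, C}, D→{S, D, E}, E→{A, B}; now {S, A, B, C, D, E}.

{S, A, B, C, D, E}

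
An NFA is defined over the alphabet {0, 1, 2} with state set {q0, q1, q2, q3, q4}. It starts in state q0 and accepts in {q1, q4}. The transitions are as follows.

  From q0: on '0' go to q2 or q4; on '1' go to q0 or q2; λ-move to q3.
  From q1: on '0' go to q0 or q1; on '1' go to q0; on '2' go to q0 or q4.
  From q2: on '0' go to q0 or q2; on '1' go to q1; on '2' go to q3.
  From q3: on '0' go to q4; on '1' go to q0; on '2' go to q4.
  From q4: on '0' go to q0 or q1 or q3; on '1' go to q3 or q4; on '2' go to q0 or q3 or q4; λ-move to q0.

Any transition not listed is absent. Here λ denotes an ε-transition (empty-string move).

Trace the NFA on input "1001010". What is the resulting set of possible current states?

{q0, q1, q2, q3, q4}

Start: ε-closure({q0}) = {q0, q3}.
Read '1': q0→{q0, q2}, q3→{q0}; union {q0, q2}; ε-closure = {q0, q2, q3}.
Read '0': q0→{q2, q4}, q2→{q0, q2}, q3→{q4}; union {q0, q2, q4}; ε-closure = {q0, q2, q3, q4}.
Read '0': q0→{q2, q4}, q2→{q0, q2}, q3→{q4}, q4→{q0, q1, q3}; now {q0, q1, q2, q3, q4}.
Read '1': q0→{q0, q2}, q1→{q0}, q2→{q1}, q3→{q0}, q4→{q3, q4}; now {q0, q1, q2, q3, q4}.
Read '0': q0→{q2, q4}, q1→{q0, q1}, q2→{q0, q2}, q3→{q4}, q4→{q0, q1, q3}; now {q0, q1, q2, q3, q4}.
Read '1': q0→{q0, q2}, q1→{q0}, q2→{q1}, q3→{q0}, q4→{q3, q4}; now {q0, q1, q2, q3, q4}.
Read '0': q0→{q2, q4}, q1→{q0, q1}, q2→{q0, q2}, q3→{q4}, q4→{q0, q1, q3}; now {q0, q1, q2, q3, q4}.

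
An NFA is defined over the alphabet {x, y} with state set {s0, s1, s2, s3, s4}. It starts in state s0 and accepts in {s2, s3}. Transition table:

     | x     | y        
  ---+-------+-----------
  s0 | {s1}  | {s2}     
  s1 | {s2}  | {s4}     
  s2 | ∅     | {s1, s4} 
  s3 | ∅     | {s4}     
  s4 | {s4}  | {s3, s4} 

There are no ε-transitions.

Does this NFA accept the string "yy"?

No

Start in {s0}.
Read 'y': s0→{s2}; now {s2}.
Read 'y': s2→{s1, s4}; now {s1, s4}.
The final set {s1, s4} contains no accepting state.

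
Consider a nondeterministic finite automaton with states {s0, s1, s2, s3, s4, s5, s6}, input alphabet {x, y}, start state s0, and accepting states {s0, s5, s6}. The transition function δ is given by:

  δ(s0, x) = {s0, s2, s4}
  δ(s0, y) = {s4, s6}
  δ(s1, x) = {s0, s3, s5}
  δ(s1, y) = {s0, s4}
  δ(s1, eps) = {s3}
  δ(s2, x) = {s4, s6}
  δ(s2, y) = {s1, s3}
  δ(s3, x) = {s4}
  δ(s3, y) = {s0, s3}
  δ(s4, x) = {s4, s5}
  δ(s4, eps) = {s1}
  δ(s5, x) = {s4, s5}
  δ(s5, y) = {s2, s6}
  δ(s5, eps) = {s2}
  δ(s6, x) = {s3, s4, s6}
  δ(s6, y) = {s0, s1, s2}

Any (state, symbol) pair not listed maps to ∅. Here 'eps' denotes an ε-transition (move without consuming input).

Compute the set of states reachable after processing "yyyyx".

Start in {s0}.
Read 'y': s0→{s4, s6}; union {s4, s6}; ε-closure = {s1, s3, s4, s6}.
Read 'y': s1→{s0, s4}, s3→{s0, s3}, s4→∅, s6→{s0, s1, s2}; now {s0, s1, s2, s3, s4}.
Read 'y': s0→{s4, s6}, s1→{s0, s4}, s2→{s1, s3}, s3→{s0, s3}, s4→∅; now {s0, s1, s3, s4, s6}.
Read 'y': s0→{s4, s6}, s1→{s0, s4}, s3→{s0, s3}, s4→∅, s6→{s0, s1, s2}; now {s0, s1, s2, s3, s4, s6}.
Read 'x': s0→{s0, s2, s4}, s1→{s0, s3, s5}, s2→{s4, s6}, s3→{s4}, s4→{s4, s5}, s6→{s3, s4, s6}; union {s0, s2, s3, s4, s5, s6}; ε-closure = {s0, s1, s2, s3, s4, s5, s6}.

{s0, s1, s2, s3, s4, s5, s6}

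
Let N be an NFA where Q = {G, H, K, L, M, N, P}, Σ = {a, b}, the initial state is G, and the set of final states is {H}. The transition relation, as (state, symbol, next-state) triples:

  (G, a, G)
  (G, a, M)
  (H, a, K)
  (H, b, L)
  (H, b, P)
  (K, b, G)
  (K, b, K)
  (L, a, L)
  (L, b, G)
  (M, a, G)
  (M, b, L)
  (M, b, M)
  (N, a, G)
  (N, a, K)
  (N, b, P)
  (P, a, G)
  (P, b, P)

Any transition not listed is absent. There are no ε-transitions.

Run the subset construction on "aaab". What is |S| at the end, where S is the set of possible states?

2

Start in {G}.
Read 'a': {G} → {G, M}.
Read 'a': {G, M} → {G, M}.
Read 'a': {G, M} → {G, M}.
Read 'b': {G, M} → {L, M}.
That set has 2 states.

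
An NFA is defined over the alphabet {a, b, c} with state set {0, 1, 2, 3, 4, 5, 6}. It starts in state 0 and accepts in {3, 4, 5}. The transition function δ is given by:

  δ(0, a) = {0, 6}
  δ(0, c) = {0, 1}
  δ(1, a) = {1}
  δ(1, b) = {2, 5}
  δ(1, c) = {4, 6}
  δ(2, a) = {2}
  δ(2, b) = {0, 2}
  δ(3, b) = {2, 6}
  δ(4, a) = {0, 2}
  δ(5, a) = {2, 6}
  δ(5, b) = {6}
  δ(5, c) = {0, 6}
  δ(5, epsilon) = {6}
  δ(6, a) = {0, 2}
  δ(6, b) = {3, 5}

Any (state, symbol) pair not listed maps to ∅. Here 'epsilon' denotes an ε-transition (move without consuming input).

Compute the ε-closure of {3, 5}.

{3, 5, 6}

Begin with {3, 5}.
ε-move 5 → 6; add 6.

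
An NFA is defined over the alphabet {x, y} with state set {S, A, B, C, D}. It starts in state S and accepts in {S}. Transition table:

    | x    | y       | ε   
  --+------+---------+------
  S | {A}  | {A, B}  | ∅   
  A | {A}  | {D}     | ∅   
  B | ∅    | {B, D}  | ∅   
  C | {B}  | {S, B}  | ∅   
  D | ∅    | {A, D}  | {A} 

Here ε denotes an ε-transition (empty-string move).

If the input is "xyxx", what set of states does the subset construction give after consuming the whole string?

{A}

Start in {S}.
Read 'x': {S} → {A}.
Read 'y': {A} → {A, D}.
Read 'x': {A, D} → {A}.
Read 'x': {A} → {A}.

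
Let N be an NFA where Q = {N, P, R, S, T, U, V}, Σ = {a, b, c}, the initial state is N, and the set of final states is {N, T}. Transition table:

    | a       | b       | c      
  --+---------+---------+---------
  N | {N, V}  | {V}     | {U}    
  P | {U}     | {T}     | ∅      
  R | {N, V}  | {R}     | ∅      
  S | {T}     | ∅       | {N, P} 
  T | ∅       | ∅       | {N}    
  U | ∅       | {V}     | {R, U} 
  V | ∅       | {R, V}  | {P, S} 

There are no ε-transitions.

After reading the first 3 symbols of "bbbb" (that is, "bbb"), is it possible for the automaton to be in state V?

Start in {N}.
Read 'b': {N} → {V}.
Read 'b': {V} → {R, V}.
Read 'b': {R, V} → {R, V}.
State V is in {R, V}.

Yes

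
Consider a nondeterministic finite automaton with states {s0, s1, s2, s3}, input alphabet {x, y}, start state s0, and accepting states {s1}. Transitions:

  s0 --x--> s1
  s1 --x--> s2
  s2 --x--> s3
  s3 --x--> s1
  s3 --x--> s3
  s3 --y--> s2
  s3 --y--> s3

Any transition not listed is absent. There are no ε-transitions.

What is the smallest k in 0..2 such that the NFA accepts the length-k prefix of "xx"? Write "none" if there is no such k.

Start in {s0}.
Read 'x': {s0} → {s1}.
None of the earlier sets intersect F, but {s1} does.

1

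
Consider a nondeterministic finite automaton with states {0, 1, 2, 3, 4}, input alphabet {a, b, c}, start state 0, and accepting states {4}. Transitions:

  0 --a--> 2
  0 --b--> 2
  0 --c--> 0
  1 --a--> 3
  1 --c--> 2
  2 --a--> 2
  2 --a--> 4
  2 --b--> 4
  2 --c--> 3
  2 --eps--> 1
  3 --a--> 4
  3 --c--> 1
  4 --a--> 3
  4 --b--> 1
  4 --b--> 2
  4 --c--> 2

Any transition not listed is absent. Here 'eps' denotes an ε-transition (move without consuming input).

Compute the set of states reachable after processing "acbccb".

{4}

Start in {0}.
Read 'a': 0→{2}; union {2}; ε-closure = {1, 2}.
Read 'c': 1→{2}, 2→{3}; union {2, 3}; ε-closure = {1, 2, 3}.
Read 'b': 1→∅, 2→{4}, 3→∅; now {4}.
Read 'c': 4→{2}; union {2}; ε-closure = {1, 2}.
Read 'c': 1→{2}, 2→{3}; union {2, 3}; ε-closure = {1, 2, 3}.
Read 'b': 1→∅, 2→{4}, 3→∅; now {4}.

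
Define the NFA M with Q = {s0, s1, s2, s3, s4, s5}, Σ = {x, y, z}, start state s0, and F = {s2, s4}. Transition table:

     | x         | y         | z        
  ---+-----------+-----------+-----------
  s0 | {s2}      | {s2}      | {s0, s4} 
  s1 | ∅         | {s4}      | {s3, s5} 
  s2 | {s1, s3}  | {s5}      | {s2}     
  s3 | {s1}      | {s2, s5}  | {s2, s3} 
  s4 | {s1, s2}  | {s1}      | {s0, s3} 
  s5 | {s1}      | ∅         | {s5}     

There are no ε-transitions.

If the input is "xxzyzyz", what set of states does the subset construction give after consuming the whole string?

{s5}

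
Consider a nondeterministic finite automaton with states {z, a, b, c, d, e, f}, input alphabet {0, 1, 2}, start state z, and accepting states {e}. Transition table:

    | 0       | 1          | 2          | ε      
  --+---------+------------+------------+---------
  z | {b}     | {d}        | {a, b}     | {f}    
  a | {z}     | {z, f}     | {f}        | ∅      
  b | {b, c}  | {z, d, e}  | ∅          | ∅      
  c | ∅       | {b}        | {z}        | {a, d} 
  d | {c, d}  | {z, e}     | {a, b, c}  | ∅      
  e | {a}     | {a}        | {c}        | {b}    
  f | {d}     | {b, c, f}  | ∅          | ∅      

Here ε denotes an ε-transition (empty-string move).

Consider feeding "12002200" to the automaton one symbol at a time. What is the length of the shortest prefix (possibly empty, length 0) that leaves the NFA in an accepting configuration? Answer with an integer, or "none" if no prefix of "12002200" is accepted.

Start: ε-closure({z}) = {z, f}.
Read '1': z→{d}, f→{b, c, f}; union {b, c, d, f}; ε-closure = {a, b, c, d, f}.
Read '2': a→{f}, b→∅, c→{z}, d→{a, b, c}, f→∅; union {z, a, b, c, f}; ε-closure = {z, a, b, c, d, f}.
Read '0': z→{b}, a→{z}, b→{b, c}, c→∅, d→{c, d}, f→{d}; union {z, b, c, d}; ε-closure = {z, a, b, c, d, f}.
Read '0': z→{b}, a→{z}, b→{b, c}, c→∅, d→{c, d}, f→{d}; union {z, b, c, d}; ε-closure = {z, a, b, c, d, f}.
Read '2': z→{a, b}, a→{f}, b→∅, c→{z}, d→{a, b, c}, f→∅; union {z, a, b, c, f}; ε-closure = {z, a, b, c, d, f}.
Read '2': z→{a, b}, a→{f}, b→∅, c→{z}, d→{a, b, c}, f→∅; union {z, a, b, c, f}; ε-closure = {z, a, b, c, d, f}.
Read '0': z→{b}, a→{z}, b→{b, c}, c→∅, d→{c, d}, f→{d}; union {z, b, c, d}; ε-closure = {z, a, b, c, d, f}.
Read '0': z→{b}, a→{z}, b→{b, c}, c→∅, d→{c, d}, f→{d}; union {z, b, c, d}; ε-closure = {z, a, b, c, d, f}.
No reachable set along the way intersects F.

none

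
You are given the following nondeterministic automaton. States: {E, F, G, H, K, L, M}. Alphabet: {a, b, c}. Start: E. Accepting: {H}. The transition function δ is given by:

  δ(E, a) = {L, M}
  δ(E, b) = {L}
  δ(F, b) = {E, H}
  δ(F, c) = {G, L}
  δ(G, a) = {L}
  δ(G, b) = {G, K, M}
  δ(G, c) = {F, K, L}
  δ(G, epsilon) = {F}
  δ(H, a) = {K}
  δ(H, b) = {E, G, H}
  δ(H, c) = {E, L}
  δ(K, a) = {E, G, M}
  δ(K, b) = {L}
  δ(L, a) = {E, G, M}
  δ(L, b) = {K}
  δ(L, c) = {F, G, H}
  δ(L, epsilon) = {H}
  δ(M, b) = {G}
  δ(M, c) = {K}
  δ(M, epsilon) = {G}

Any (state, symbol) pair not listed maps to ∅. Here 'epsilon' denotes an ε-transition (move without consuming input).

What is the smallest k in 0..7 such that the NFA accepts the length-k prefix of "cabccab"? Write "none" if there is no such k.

none

Start in {E}.
Read 'c': {E} → ∅.
The set is empty and remains empty for the remaining 6 symbols.
No reachable set along the way intersects F.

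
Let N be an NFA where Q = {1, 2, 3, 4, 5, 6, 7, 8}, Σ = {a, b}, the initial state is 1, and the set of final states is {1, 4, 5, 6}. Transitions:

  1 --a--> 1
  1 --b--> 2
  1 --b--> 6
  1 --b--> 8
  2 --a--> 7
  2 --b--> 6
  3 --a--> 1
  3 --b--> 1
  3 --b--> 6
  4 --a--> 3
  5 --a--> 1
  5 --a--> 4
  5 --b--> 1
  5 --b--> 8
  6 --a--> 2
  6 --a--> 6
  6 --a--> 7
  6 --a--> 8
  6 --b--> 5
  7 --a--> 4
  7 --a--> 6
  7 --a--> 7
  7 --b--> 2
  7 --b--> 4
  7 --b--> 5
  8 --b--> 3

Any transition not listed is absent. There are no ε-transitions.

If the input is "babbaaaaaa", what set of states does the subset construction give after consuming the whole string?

{1, 2, 3, 4, 6, 7, 8}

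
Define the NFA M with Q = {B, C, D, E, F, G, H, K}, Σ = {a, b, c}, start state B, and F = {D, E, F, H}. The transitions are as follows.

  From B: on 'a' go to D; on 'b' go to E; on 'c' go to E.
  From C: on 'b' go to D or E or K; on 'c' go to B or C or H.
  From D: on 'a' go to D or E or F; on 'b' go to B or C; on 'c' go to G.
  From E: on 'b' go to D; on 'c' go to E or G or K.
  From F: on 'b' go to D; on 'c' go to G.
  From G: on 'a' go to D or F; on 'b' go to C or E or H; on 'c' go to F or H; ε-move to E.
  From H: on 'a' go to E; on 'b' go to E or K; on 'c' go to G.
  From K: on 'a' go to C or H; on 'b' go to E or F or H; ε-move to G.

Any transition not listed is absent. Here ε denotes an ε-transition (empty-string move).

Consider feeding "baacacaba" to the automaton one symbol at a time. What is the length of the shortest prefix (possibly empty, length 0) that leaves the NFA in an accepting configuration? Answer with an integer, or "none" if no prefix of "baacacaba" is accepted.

Start in {B}.
Read 'b': B→{E}; now {E}.
None of the earlier sets intersect F, but {E} does.

1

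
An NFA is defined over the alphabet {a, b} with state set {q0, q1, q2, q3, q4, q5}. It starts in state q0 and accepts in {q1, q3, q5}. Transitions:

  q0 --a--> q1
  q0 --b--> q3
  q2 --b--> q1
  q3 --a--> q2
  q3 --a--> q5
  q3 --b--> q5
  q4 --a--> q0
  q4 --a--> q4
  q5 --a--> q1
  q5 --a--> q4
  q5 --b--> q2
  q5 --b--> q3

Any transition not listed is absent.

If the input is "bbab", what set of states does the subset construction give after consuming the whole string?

Start in {q0}.
Read 'b': q0→{q3}; now {q3}.
Read 'b': q3→{q5}; now {q5}.
Read 'a': q5→{q1, q4}; now {q1, q4}.
Read 'b': q1→∅, q4→∅; now ∅.

∅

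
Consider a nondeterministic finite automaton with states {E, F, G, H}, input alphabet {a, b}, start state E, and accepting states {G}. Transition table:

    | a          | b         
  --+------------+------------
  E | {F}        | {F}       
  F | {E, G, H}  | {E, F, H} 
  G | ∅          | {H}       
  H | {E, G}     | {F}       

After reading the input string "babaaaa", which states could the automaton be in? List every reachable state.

{E, F, G, H}

Start in {E}.
Read 'b': {E} → {F}.
Read 'a': {F} → {E, G, H}.
Read 'b': {E, G, H} → {F, H}.
Read 'a': {F, H} → {E, G, H}.
Read 'a': {E, G, H} → {E, F, G}.
Read 'a': {E, F, G} → {E, F, G, H}.
Read 'a': {E, F, G, H} → {E, F, G, H}.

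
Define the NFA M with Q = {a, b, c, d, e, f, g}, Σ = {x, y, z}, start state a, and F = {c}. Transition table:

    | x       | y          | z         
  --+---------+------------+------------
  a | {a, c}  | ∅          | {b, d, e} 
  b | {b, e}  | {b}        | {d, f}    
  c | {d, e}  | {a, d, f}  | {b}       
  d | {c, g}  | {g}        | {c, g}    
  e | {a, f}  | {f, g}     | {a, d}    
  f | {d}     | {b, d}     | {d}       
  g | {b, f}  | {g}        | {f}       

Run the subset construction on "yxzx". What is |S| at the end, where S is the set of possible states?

Start in {a}.
Read 'y': a→∅; now ∅.
The set is empty and remains empty for the remaining 3 symbols.
That set has 0 states.

0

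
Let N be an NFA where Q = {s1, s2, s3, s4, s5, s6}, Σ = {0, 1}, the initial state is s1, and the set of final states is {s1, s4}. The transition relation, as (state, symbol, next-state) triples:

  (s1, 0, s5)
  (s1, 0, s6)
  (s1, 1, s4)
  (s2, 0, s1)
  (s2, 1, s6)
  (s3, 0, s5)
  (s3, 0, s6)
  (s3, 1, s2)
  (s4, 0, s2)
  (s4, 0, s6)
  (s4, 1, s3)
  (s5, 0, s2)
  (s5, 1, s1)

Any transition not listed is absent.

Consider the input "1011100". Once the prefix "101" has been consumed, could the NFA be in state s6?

Yes

Start in {s1}.
Read '1': {s1} → {s4}.
Read '0': {s4} → {s2, s6}.
Read '1': {s2, s6} → {s6}.
State s6 is in {s6}.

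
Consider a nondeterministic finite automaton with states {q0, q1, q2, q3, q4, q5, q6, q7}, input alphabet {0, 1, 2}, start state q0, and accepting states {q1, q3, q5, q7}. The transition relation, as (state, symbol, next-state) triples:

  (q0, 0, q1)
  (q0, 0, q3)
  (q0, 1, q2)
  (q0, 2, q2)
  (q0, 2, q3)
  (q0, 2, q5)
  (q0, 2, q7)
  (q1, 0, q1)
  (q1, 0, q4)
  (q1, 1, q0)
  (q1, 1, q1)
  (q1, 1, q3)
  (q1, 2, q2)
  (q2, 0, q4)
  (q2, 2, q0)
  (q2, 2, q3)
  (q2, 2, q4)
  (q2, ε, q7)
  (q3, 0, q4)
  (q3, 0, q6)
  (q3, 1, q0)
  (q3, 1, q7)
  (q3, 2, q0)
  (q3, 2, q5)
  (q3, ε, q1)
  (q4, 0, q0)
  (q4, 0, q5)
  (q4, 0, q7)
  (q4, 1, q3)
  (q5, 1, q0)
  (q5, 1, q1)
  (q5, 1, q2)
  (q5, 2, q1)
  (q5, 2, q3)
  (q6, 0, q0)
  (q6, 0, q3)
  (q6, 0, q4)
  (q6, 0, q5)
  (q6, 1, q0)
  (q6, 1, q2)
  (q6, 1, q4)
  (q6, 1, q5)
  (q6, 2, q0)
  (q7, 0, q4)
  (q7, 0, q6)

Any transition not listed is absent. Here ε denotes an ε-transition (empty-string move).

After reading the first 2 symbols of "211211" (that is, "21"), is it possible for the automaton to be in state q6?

Start in {q0}.
Read '2': q0→{q2, q3, q5, q7}; union {q2, q3, q5, q7}; ε-closure = {q1, q2, q3, q5, q7}.
Read '1': q1→{q0, q1, q3}, q2→∅, q3→{q0, q7}, q5→{q0, q1, q2}, q7→∅; now {q0, q1, q2, q3, q7}.
State q6 is not in {q0, q1, q2, q3, q7}.

No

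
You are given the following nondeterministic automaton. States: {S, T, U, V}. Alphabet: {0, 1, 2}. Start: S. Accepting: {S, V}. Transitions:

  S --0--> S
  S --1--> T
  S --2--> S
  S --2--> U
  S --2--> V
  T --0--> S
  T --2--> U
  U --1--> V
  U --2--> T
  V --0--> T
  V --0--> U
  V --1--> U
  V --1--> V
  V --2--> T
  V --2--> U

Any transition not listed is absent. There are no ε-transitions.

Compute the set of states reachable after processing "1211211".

Start in {S}.
Read '1': S→{T}; now {T}.
Read '2': T→{U}; now {U}.
Read '1': U→{V}; now {V}.
Read '1': V→{U, V}; now {U, V}.
Read '2': U→{T}, V→{T, U}; now {T, U}.
Read '1': T→∅, U→{V}; now {V}.
Read '1': V→{U, V}; now {U, V}.

{U, V}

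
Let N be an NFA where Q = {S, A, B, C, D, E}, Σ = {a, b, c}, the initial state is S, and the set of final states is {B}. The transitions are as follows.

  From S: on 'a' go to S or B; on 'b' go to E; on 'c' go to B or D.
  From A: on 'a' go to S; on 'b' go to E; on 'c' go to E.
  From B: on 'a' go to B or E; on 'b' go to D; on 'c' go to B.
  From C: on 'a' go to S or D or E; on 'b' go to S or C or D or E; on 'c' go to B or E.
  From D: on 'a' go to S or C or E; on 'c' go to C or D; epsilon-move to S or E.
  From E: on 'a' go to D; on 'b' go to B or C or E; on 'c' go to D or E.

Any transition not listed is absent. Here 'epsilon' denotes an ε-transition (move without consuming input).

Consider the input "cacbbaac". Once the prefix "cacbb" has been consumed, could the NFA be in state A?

No

Start in {S}.
Read 'c': S→{B, D}; union {B, D}; ε-closure = {S, B, D, E}.
Read 'a': S→{S, B}, B→{B, E}, D→{S, C, E}, E→{D}; now {S, B, C, D, E}.
Read 'c': S→{B, D}, B→{B}, C→{B, E}, D→{C, D}, E→{D, E}; union {B, C, D, E}; ε-closure = {S, B, C, D, E}.
Read 'b': S→{E}, B→{D}, C→{S, C, D, E}, D→∅, E→{B, C, E}; now {S, B, C, D, E}.
Read 'b': S→{E}, B→{D}, C→{S, C, D, E}, D→∅, E→{B, C, E}; now {S, B, C, D, E}.
State A is not in {S, B, C, D, E}.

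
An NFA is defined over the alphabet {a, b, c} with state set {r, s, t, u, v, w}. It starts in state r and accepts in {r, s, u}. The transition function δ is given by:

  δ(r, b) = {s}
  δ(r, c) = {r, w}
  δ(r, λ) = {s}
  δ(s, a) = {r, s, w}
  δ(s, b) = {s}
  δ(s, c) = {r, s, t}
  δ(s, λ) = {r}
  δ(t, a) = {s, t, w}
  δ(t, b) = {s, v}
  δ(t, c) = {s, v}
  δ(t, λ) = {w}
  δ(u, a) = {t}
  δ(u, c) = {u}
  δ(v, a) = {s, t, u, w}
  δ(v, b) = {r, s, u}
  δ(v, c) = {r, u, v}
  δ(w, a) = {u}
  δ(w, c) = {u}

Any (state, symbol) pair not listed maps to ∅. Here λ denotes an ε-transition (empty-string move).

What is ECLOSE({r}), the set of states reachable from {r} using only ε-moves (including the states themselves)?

{r, s}

Begin with {r}.
ε-move r → s; add s.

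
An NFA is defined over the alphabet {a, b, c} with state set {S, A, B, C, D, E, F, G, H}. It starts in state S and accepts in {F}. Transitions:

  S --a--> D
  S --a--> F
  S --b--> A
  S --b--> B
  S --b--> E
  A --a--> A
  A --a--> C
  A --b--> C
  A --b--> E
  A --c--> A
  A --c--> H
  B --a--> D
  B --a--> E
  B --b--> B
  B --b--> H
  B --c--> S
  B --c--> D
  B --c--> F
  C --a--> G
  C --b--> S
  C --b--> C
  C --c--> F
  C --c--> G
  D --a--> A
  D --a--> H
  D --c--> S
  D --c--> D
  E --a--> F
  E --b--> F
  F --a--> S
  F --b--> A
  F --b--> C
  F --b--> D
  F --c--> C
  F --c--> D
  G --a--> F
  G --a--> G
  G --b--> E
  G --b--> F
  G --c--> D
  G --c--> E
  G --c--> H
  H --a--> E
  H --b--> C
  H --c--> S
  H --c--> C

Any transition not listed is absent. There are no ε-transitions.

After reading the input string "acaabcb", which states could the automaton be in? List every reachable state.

{S, A, B, C, D, E, F}

Start in {S}.
Read 'a': S→{D, F}; now {D, F}.
Read 'c': D→{S, D}, F→{C, D}; now {S, C, D}.
Read 'a': S→{D, F}, C→{G}, D→{A, H}; now {A, D, F, G, H}.
Read 'a': A→{A, C}, D→{A, H}, F→{S}, G→{F, G}, H→{E}; now {S, A, C, E, F, G, H}.
Read 'b': S→{A, B, E}, A→{C, E}, C→{S, C}, E→{F}, F→{A, C, D}, G→{E, F}, H→{C}; now {S, A, B, C, D, E, F}.
Read 'c': S→∅, A→{A, H}, B→{S, D, F}, C→{F, G}, D→{S, D}, E→∅, F→{C, D}; now {S, A, C, D, F, G, H}.
Read 'b': S→{A, B, E}, A→{C, E}, C→{S, C}, D→∅, F→{A, C, D}, G→{E, F}, H→{C}; now {S, A, B, C, D, E, F}.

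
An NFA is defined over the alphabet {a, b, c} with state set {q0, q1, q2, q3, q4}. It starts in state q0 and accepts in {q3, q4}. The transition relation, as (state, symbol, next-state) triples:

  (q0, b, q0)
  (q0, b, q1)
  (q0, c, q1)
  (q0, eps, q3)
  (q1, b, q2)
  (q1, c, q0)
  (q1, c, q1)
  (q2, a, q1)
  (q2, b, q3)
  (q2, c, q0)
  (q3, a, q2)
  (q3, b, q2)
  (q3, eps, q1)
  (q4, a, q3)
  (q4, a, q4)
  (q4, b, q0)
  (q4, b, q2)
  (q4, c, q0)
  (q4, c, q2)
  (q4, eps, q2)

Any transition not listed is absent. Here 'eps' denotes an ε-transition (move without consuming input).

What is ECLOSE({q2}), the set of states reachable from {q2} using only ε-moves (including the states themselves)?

{q2}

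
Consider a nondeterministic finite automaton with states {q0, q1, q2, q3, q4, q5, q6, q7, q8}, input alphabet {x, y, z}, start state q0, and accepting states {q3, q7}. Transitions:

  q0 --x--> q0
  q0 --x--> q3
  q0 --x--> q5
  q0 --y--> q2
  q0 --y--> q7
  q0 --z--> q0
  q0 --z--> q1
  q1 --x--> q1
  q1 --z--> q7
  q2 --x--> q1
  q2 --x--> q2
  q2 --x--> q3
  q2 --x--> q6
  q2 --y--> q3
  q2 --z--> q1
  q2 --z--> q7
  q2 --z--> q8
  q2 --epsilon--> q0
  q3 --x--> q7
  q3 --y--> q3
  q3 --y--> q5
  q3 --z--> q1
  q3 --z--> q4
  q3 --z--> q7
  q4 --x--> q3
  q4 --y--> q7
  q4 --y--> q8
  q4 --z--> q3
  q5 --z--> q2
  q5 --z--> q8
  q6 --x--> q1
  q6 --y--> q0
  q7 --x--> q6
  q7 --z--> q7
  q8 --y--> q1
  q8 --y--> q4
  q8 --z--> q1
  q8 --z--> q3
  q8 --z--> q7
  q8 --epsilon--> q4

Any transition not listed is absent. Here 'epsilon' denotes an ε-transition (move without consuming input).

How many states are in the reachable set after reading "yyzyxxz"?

6

Start in {q0}.
Read 'y': q0→{q2, q7}; union {q2, q7}; ε-closure = {q0, q2, q7}.
Read 'y': q0→{q2, q7}, q2→{q3}, q7→∅; union {q2, q3, q7}; ε-closure = {q0, q2, q3, q7}.
Read 'z': q0→{q0, q1}, q2→{q1, q7, q8}, q3→{q1, q4, q7}, q7→{q7}; now {q0, q1, q4, q7, q8}.
Read 'y': q0→{q2, q7}, q1→∅, q4→{q7, q8}, q7→∅, q8→{q1, q4}; union {q1, q2, q4, q7, q8}; ε-closure = {q0, q1, q2, q4, q7, q8}.
Read 'x': q0→{q0, q3, q5}, q1→{q1}, q2→{q1, q2, q3, q6}, q4→{q3}, q7→{q6}, q8→∅; now {q0, q1, q2, q3, q5, q6}.
Read 'x': q0→{q0, q3, q5}, q1→{q1}, q2→{q1, q2, q3, q6}, q3→{q7}, q5→∅, q6→{q1}; now {q0, q1, q2, q3, q5, q6, q7}.
Read 'z': q0→{q0, q1}, q1→{q7}, q2→{q1, q7, q8}, q3→{q1, q4, q7}, q5→{q2, q8}, q6→∅, q7→{q7}; now {q0, q1, q2, q4, q7, q8}.
That set has 6 states.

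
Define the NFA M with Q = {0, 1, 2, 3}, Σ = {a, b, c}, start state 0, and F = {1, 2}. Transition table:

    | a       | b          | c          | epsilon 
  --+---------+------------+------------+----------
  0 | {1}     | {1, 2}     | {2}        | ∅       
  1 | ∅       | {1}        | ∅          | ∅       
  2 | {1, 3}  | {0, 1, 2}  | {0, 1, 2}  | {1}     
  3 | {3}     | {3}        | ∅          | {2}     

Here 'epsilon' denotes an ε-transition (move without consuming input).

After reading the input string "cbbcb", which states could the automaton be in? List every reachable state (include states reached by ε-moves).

{0, 1, 2}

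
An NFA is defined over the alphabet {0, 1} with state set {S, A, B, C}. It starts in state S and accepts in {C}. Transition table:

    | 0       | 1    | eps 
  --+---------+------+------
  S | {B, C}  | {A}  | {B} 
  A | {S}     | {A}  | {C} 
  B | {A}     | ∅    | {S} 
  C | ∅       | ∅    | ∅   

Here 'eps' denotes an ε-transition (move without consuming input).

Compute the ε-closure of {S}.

Begin with {S}.
ε-move S → B; add B.

{S, B}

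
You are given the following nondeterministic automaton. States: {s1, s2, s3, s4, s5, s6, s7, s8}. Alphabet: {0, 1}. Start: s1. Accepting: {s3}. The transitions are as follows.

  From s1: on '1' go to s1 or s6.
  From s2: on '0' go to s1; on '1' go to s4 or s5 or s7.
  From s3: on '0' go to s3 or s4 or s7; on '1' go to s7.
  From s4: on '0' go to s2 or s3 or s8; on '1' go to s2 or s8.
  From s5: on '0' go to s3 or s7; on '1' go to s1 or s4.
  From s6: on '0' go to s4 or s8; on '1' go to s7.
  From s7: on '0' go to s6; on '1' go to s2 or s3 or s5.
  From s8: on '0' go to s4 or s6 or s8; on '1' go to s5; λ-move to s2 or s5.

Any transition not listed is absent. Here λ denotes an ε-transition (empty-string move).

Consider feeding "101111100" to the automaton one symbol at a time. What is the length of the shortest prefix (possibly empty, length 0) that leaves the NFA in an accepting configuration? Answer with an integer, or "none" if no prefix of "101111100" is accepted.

4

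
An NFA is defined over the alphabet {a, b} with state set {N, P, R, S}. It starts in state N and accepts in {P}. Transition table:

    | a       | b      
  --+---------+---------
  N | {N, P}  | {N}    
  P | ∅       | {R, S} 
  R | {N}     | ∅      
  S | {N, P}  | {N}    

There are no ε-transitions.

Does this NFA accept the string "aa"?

Start in {N}.
Read 'a': N→{N, P}; now {N, P}.
Read 'a': N→{N, P}, P→∅; now {N, P}.
The final set {N, P} contains the accepting state P.

Yes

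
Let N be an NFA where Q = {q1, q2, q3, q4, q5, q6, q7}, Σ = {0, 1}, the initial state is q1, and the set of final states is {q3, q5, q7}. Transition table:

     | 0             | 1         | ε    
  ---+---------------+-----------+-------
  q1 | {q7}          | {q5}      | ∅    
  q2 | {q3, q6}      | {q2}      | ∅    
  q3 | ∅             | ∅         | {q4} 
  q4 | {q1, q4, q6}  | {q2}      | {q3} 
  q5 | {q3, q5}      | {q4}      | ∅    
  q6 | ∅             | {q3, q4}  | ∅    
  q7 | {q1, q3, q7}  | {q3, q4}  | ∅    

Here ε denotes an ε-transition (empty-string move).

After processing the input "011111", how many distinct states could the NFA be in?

1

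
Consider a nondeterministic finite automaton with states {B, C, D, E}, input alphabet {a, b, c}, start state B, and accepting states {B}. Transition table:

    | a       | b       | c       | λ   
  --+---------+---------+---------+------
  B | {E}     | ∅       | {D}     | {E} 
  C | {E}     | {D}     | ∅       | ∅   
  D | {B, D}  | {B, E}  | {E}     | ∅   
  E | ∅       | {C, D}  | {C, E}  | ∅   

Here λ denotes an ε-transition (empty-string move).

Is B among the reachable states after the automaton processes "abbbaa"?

Start: ε-closure({B}) = {B, E}.
Read 'a': B→{E}, E→∅; now {E}.
Read 'b': E→{C, D}; now {C, D}.
Read 'b': C→{D}, D→{B, E}; now {B, D, E}.
Read 'b': B→∅, D→{B, E}, E→{C, D}; now {B, C, D, E}.
Read 'a': B→{E}, C→{E}, D→{B, D}, E→∅; now {B, D, E}.
Read 'a': B→{E}, D→{B, D}, E→∅; now {B, D, E}.
State B is in {B, D, E}.

Yes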